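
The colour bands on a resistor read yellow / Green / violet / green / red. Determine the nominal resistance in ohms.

Yellow → 4 (first significant figure)
Green → 5 (second significant figure)
Violet → 7 (third significant figure)
Green → ×10^5 multiplier
457 × 100000 = 45700000 Ω

45700000 Ω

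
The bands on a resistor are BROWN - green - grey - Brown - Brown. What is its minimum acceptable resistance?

1564.2 Ω

Brown → 1 (first significant figure)
Green → 5 (second significant figure)
Grey → 8 (third significant figure)
Brown → ×10 multiplier
Brown → ±1% tolerance
158 × 10 = 1580 Ω
Minimum = 1580 × (1 − 1/100) = 1564.2 Ω.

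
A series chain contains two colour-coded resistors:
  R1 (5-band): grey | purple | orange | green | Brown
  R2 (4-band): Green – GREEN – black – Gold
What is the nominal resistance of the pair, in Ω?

R1: grey, violet, orange → 873; green ×10^5 → 87300000 Ω.
R2: green, green → 55; black ×1 → 55 Ω.
Series: 87300000 + 55 = 87300055 Ω.

87300055 Ω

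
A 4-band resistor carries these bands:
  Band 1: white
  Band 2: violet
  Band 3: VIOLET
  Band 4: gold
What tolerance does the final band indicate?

±5%

The last band, gold, is the tolerance band.
Gold corresponds to ±5%.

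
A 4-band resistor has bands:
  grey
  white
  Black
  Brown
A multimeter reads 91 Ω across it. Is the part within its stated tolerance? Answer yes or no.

no

Grey → 8 (first significant figure)
White → 9 (second significant figure)
Black → ×1 multiplier
Brown → ±1% tolerance
89 × 1 = 89 Ω
Allowed range: 88.11 Ω to 89.89 Ω.
91 Ω lies outside that range.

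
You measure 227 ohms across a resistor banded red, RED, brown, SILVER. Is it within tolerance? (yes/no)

Red → 2 (first significant figure)
Red → 2 (second significant figure)
Brown → ×10 multiplier
Silver → ±10% tolerance
22 × 10 = 220 Ω
Allowed range: 198 Ω to 242 Ω.
227 ohms lies inside that range.

yes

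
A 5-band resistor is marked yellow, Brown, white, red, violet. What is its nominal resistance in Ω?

Yellow → 4 (first significant figure)
Brown → 1 (second significant figure)
White → 9 (third significant figure)
Red → ×10^2 multiplier
419 × 100 = 41900 Ω

41900 Ω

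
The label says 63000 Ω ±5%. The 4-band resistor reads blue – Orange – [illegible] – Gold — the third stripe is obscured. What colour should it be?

orange

63000 Ω = 63 × 10^3.
The third band is the multiplier, 10^3, which is orange.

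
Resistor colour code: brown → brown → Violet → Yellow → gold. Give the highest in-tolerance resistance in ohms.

1228500 Ω

Brown → 1 (first significant figure)
Brown → 1 (second significant figure)
Violet → 7 (third significant figure)
Yellow → ×10^4 multiplier
Gold → ±5% tolerance
117 × 10000 = 1170000 Ω
Highest = 1170000 × (1 + 5/100) = 1228500 Ω.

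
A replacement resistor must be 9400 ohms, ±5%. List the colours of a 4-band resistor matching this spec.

white, yellow, red, gold

9400 Ω = 94 × 10^2.
9 → white
4 → yellow
Multiplier 10^2 → red.
±5% tolerance → gold.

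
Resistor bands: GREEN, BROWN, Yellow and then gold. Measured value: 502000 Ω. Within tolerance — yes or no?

Green → 5 (first significant figure)
Brown → 1 (second significant figure)
Yellow → ×10^4 multiplier
Gold → ±5% tolerance
51 × 10000 = 510000 Ω
Allowed range: 484500 Ω to 535500 Ω.
502000 Ω lies inside that range.

yes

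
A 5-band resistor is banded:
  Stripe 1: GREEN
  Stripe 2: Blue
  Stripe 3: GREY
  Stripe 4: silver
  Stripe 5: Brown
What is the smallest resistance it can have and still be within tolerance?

5.6232 Ω

Green → 5 (first significant figure)
Blue → 6 (second significant figure)
Grey → 8 (third significant figure)
Silver → ×0.01 multiplier
Brown → ±1% tolerance
568 × 0.01 = 5.68 Ω
Smallest = 5.68 × (1 − 1/100) = 5.6232 Ω.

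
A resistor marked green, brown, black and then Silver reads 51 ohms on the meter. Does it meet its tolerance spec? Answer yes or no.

Green → 5 (first significant figure)
Brown → 1 (second significant figure)
Black → ×1 multiplier
Silver → ±10% tolerance
51 × 1 = 51 Ω
Allowed range: 45.9 Ω to 56.1 Ω.
51 ohms lies inside that range.

yes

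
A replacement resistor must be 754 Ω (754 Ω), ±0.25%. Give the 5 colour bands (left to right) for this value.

violet, green, yellow, black, blue

754 Ω = 754 × 10^0.
7 → violet
5 → green
4 → yellow
Multiplier 10^0 → black.
±0.25% tolerance → blue.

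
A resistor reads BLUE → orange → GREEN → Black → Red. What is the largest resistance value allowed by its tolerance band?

Blue → 6 (first significant figure)
Orange → 3 (second significant figure)
Green → 5 (third significant figure)
Black → ×1 multiplier
Red → ±2% tolerance
635 × 1 = 635 Ω
Largest = 635 × (1 + 2/100) = 647.7 Ω.

647.7 Ω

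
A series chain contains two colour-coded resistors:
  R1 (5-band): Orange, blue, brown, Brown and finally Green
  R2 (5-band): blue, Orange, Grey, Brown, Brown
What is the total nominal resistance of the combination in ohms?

R1: orange, blue, brown → 361; brown ×10 → 3610 Ω.
R2: blue, orange, grey → 638; brown ×10 → 6380 Ω.
Series: 3610 + 6380 = 9990 Ω.

9990 Ω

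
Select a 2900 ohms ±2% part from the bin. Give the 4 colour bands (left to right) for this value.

2900 Ω = 29 × 10^2.
2 → red
9 → white
Multiplier 10^2 → red.
±2% tolerance → red.

red, white, red, red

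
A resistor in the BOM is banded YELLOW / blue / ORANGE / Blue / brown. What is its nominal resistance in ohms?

463000000 Ω

Yellow → 4 (first significant figure)
Blue → 6 (second significant figure)
Orange → 3 (third significant figure)
Blue → ×10^6 multiplier
463 × 1000000 = 463000000 Ω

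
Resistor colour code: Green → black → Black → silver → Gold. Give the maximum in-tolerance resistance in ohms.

Green → 5 (first significant figure)
Black → 0 (second significant figure)
Black → 0 (third significant figure)
Silver → ×0.01 multiplier
Gold → ±5% tolerance
500 × 0.01 = 5 Ω
Maximum = 5 × (1 + 5/100) = 5.25 Ω.

5.25 Ω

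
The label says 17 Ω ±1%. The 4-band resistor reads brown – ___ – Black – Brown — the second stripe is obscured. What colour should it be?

17 Ω = 17 × 10^0.
The second band gives digit 7 of the significand, and 7 is violet.

violet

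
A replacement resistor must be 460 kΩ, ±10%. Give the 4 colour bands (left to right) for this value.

460000 Ω = 46 × 10^4.
4 → yellow
6 → blue
Multiplier 10^4 → yellow.
±10% tolerance → silver.

yellow, blue, yellow, silver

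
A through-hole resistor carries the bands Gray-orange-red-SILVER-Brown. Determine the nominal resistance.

8.32 Ω

Grey → 8 (first significant figure)
Orange → 3 (second significant figure)
Red → 2 (third significant figure)
Silver → ×0.01 multiplier
832 × 0.01 = 8.32 Ω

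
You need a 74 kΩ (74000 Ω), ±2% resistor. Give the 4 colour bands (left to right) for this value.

74000 Ω = 74 × 10^3.
7 → violet
4 → yellow
Multiplier 10^3 → orange.
±2% tolerance → red.

violet, yellow, orange, red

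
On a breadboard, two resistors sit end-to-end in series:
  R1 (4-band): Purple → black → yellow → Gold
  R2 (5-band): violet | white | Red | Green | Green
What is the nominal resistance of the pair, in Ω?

79900000 Ω

R1: violet, black → 70; yellow ×10^4 → 700000 Ω.
R2: violet, white, red → 792; green ×10^5 → 79200000 Ω.
Series: 700000 + 79200000 = 79900000 Ω.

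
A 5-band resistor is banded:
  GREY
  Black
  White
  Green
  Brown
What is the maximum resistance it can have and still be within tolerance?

81709000 Ω

Grey → 8 (first significant figure)
Black → 0 (second significant figure)
White → 9 (third significant figure)
Green → ×10^5 multiplier
Brown → ±1% tolerance
809 × 100000 = 80900000 Ω
Maximum = 80900000 × (1 + 1/100) = 81709000 Ω.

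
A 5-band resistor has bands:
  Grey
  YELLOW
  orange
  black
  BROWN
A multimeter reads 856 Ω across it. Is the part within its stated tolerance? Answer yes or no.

no

Grey → 8 (first significant figure)
Yellow → 4 (second significant figure)
Orange → 3 (third significant figure)
Black → ×1 multiplier
Brown → ±1% tolerance
843 × 1 = 843 Ω
Allowed range: 834.57 Ω to 851.43 Ω.
856 Ω lies outside that range.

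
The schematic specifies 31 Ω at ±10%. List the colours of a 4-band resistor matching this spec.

orange, brown, black, silver

31 Ω = 31 × 10^0.
3 → orange
1 → brown
Multiplier 10^0 → black.
±10% tolerance → silver.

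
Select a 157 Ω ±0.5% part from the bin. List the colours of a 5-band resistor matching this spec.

157 Ω = 157 × 10^0.
1 → brown
5 → green
7 → violet
Multiplier 10^0 → black.
±0.5% tolerance → green.

brown, green, violet, black, green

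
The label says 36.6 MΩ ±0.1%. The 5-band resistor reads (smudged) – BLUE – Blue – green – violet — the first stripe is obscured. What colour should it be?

36600000 Ω = 366 × 10^5.
The first band gives digit 3 of the significand, and 3 is orange.

orange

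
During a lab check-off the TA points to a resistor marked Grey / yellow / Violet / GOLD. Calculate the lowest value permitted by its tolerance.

Grey → 8 (first significant figure)
Yellow → 4 (second significant figure)
Violet → ×10^7 multiplier
Gold → ±5% tolerance
84 × 10000000 = 840000000 Ω
Lowest = 840000000 × (1 − 5/100) = 798000000 Ω.

798000000 Ω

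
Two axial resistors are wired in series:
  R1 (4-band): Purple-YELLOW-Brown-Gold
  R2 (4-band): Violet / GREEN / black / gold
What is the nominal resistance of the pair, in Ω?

815 Ω

R1: violet, yellow → 74; brown ×10 → 740 Ω.
R2: violet, green → 75; black ×1 → 75 Ω.
Series: 740 + 75 = 815 Ω.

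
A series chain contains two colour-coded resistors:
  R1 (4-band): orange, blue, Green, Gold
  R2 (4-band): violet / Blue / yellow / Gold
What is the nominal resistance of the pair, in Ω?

4360000 Ω

R1: orange, blue → 36; green ×10^5 → 3600000 Ω.
R2: violet, blue → 76; yellow ×10^4 → 760000 Ω.
Series: 3600000 + 760000 = 4360000 Ω.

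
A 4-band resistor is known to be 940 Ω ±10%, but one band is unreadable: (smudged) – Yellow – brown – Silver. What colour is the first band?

940 Ω = 94 × 10^1.
The first band gives digit 9 of the significand, and 9 is white.

white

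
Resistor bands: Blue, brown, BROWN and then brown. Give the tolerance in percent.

The last band, brown, is the tolerance band.
Brown corresponds to ±1%.

±1%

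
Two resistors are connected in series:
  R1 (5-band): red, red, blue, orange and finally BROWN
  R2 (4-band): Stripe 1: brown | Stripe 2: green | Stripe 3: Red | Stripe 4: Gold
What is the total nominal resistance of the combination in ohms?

227500 Ω

R1: red, red, blue → 226; orange ×10^3 → 226000 Ω.
R2: brown, green → 15; red ×10^2 → 1500 Ω.
Series: 226000 + 1500 = 227500 Ω.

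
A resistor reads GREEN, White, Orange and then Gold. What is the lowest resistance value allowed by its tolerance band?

56050 Ω

Green → 5 (first significant figure)
White → 9 (second significant figure)
Orange → ×10^3 multiplier
Gold → ±5% tolerance
59 × 1000 = 59000 Ω
Lowest = 59000 × (1 − 5/100) = 56050 Ω.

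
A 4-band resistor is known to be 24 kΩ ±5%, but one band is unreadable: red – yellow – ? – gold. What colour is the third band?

24000 Ω = 24 × 10^3.
The third band is the multiplier, 10^3, which is orange.

orange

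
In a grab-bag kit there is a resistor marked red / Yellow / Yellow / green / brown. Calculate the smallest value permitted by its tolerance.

Red → 2 (first significant figure)
Yellow → 4 (second significant figure)
Yellow → 4 (third significant figure)
Green → ×10^5 multiplier
Brown → ±1% tolerance
244 × 100000 = 24400000 Ω
Smallest = 24400000 × (1 − 1/100) = 24156000 Ω.

24156000 Ω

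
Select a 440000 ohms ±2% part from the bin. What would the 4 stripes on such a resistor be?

440000 Ω = 44 × 10^4.
4 → yellow
4 → yellow
Multiplier 10^4 → yellow.
±2% tolerance → red.

yellow, yellow, yellow, red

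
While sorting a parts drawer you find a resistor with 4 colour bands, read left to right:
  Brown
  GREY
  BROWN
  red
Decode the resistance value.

Brown → 1 (first significant figure)
Grey → 8 (second significant figure)
Brown → ×10 multiplier
18 × 10 = 180 Ω

180 Ω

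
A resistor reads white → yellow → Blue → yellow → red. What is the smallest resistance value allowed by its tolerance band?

9270800 Ω

White → 9 (first significant figure)
Yellow → 4 (second significant figure)
Blue → 6 (third significant figure)
Yellow → ×10^4 multiplier
Red → ±2% tolerance
946 × 10000 = 9460000 Ω
Smallest = 9460000 × (1 − 2/100) = 9270800 Ω.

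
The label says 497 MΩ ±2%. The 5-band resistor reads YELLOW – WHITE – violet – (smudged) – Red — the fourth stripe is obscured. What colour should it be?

497000000 Ω = 497 × 10^6.
The fourth band is the multiplier, 10^6, which is blue.

blue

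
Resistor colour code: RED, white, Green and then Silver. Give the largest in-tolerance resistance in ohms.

3190000 Ω

Red → 2 (first significant figure)
White → 9 (second significant figure)
Green → ×10^5 multiplier
Silver → ±10% tolerance
29 × 100000 = 2900000 Ω
Largest = 2900000 × (1 + 10/100) = 3190000 Ω.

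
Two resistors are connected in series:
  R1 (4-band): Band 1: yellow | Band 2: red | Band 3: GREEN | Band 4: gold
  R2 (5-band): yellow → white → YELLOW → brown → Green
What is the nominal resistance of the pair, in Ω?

4204940 Ω

R1: yellow, red → 42; green ×10^5 → 4200000 Ω.
R2: yellow, white, yellow → 494; brown ×10 → 4940 Ω.
Series: 4200000 + 4940 = 4204940 Ω.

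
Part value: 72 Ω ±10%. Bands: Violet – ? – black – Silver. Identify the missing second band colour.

72 Ω = 72 × 10^0.
The second band gives digit 2 of the significand, and 2 is red.

red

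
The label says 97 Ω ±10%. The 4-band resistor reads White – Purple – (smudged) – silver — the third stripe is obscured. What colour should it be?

black

97 Ω = 97 × 10^0.
The third band is the multiplier, 10^0, which is black.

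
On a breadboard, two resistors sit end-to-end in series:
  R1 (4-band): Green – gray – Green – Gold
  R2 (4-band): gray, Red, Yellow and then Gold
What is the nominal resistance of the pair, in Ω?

R1: green, grey → 58; green ×10^5 → 5800000 Ω.
R2: grey, red → 82; yellow ×10^4 → 820000 Ω.
Series: 5800000 + 820000 = 6620000 Ω.

6620000 Ω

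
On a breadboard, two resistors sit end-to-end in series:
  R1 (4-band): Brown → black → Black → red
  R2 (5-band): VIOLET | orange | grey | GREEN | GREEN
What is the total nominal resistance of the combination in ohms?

R1: brown, black → 10; black ×1 → 10 Ω.
R2: violet, orange, grey → 738; green ×10^5 → 73800000 Ω.
Series: 10 + 73800000 = 73800010 Ω.

73800010 Ω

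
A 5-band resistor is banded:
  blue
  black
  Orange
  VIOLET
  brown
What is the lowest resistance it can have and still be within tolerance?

5969700000 Ω

Blue → 6 (first significant figure)
Black → 0 (second significant figure)
Orange → 3 (third significant figure)
Violet → ×10^7 multiplier
Brown → ±1% tolerance
603 × 10000000 = 6030000000 Ω
Lowest = 6030000000 × (1 − 1/100) = 5969700000 Ω.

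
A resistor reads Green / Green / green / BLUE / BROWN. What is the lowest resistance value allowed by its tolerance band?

549450000 Ω

Green → 5 (first significant figure)
Green → 5 (second significant figure)
Green → 5 (third significant figure)
Blue → ×10^6 multiplier
Brown → ±1% tolerance
555 × 1000000 = 555000000 Ω
Lowest = 555000000 × (1 − 1/100) = 549450000 Ω.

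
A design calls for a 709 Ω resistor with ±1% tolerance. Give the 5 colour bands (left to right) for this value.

violet, black, white, black, brown

709 Ω = 709 × 10^0.
7 → violet
0 → black
9 → white
Multiplier 10^0 → black.
±1% tolerance → brown.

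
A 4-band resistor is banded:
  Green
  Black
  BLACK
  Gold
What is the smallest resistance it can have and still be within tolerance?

Green → 5 (first significant figure)
Black → 0 (second significant figure)
Black → ×1 multiplier
Gold → ±5% tolerance
50 × 1 = 50 Ω
Smallest = 50 × (1 − 5/100) = 47.5 Ω.

47.5 Ω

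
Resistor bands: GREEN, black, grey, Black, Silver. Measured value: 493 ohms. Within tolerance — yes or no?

Green → 5 (first significant figure)
Black → 0 (second significant figure)
Grey → 8 (third significant figure)
Black → ×1 multiplier
Silver → ±10% tolerance
508 × 1 = 508 Ω
Allowed range: 457.2 Ω to 558.8 Ω.
493 ohms lies inside that range.

yes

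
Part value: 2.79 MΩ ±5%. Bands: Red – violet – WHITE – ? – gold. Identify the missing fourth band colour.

2790000 Ω = 279 × 10^4.
The fourth band is the multiplier, 10^4, which is yellow.

yellow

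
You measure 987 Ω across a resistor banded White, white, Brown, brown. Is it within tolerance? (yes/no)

White → 9 (first significant figure)
White → 9 (second significant figure)
Brown → ×10 multiplier
Brown → ±1% tolerance
99 × 10 = 990 Ω
Allowed range: 980.1 Ω to 999.9 Ω.
987 Ω lies inside that range.

yes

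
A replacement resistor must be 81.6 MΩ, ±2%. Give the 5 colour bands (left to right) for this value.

81600000 Ω = 816 × 10^5.
8 → grey
1 → brown
6 → blue
Multiplier 10^5 → green.
±2% tolerance → red.

grey, brown, blue, green, red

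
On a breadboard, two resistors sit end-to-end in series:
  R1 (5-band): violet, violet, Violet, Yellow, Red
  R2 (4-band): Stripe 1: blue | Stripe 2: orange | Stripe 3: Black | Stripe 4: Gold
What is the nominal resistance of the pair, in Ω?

R1: violet, violet, violet → 777; yellow ×10^4 → 7770000 Ω.
R2: blue, orange → 63; black ×1 → 63 Ω.
Series: 7770000 + 63 = 7770063 Ω.

7770063 Ω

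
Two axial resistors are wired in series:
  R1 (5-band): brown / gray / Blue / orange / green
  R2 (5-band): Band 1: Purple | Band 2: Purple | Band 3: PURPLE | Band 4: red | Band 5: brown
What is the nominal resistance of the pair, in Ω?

263700 Ω

R1: brown, grey, blue → 186; orange ×10^3 → 186000 Ω.
R2: violet, violet, violet → 777; red ×10^2 → 77700 Ω.
Series: 186000 + 77700 = 263700 Ω.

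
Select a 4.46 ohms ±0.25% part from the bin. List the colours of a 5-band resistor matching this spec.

4.46 Ω = 446 × 10^-2.
4 → yellow
4 → yellow
6 → blue
Multiplier 10^-2 → silver.
±0.25% tolerance → blue.

yellow, yellow, blue, silver, blue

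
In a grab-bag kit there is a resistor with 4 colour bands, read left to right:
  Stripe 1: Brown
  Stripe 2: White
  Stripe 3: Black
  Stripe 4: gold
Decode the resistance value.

19 Ω

Brown → 1 (first significant figure)
White → 9 (second significant figure)
Black → ×1 multiplier
19 × 1 = 19 Ω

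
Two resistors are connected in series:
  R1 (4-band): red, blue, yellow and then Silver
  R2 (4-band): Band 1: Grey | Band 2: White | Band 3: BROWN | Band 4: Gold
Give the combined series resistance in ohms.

260890 Ω

R1: red, blue → 26; yellow ×10^4 → 260000 Ω.
R2: grey, white → 89; brown ×10 → 890 Ω.
Series: 260000 + 890 = 260890 Ω.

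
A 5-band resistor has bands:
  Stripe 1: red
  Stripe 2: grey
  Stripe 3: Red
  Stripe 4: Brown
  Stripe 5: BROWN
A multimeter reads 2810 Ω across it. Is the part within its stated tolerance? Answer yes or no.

Red → 2 (first significant figure)
Grey → 8 (second significant figure)
Red → 2 (third significant figure)
Brown → ×10 multiplier
Brown → ±1% tolerance
282 × 10 = 2820 Ω
Allowed range: 2791.8 Ω to 2848.2 Ω.
2810 Ω lies inside that range.

yes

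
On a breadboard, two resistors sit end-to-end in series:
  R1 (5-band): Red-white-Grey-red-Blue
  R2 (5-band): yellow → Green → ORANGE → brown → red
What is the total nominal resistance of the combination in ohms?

R1: red, white, grey → 298; red ×10^2 → 29800 Ω.
R2: yellow, green, orange → 453; brown ×10 → 4530 Ω.
Series: 29800 + 4530 = 34330 Ω.

34330 Ω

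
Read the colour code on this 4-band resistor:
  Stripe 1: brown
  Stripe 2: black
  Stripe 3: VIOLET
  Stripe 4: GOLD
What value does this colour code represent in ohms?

Brown → 1 (first significant figure)
Black → 0 (second significant figure)
Violet → ×10^7 multiplier
10 × 10000000 = 100000000 Ω

100000000 Ω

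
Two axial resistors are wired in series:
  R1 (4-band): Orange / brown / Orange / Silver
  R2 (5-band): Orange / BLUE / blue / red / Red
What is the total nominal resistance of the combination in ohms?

67600 Ω

R1: orange, brown → 31; orange ×10^3 → 31000 Ω.
R2: orange, blue, blue → 366; red ×10^2 → 36600 Ω.
Series: 31000 + 36600 = 67600 Ω.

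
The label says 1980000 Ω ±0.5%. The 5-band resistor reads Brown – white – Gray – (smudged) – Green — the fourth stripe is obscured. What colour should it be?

1980000 Ω = 198 × 10^4.
The fourth band is the multiplier, 10^4, which is yellow.

yellow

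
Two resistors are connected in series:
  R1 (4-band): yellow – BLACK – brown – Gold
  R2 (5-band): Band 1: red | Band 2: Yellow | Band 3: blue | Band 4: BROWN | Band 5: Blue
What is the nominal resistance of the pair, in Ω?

2860 Ω

R1: yellow, black → 40; brown ×10 → 400 Ω.
R2: red, yellow, blue → 246; brown ×10 → 2460 Ω.
Series: 400 + 2460 = 2860 Ω.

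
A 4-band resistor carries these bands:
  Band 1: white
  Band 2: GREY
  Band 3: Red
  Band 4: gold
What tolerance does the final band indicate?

±5%

The last band, gold, is the tolerance band.
Gold corresponds to ±5%.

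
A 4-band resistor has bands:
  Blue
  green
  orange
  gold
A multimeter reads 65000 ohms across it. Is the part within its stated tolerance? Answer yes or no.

yes

Blue → 6 (first significant figure)
Green → 5 (second significant figure)
Orange → ×10^3 multiplier
Gold → ±5% tolerance
65 × 1000 = 65000 Ω
Allowed range: 61750 Ω to 68250 Ω.
65000 ohms lies inside that range.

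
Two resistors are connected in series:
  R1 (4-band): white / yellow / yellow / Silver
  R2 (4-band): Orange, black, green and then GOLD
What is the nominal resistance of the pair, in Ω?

R1: white, yellow → 94; yellow ×10^4 → 940000 Ω.
R2: orange, black → 30; green ×10^5 → 3000000 Ω.
Series: 940000 + 3000000 = 3940000 Ω.

3940000 Ω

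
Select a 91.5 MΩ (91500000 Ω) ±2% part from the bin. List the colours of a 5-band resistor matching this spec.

white, brown, green, green, red

91500000 Ω = 915 × 10^5.
9 → white
1 → brown
5 → green
Multiplier 10^5 → green.
±2% tolerance → red.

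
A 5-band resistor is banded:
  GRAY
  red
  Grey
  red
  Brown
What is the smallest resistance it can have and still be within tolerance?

81972 Ω

Grey → 8 (first significant figure)
Red → 2 (second significant figure)
Grey → 8 (third significant figure)
Red → ×10^2 multiplier
Brown → ±1% tolerance
828 × 100 = 82800 Ω
Smallest = 82800 × (1 − 1/100) = 81972 Ω.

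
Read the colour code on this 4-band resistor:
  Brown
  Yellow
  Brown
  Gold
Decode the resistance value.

Brown → 1 (first significant figure)
Yellow → 4 (second significant figure)
Brown → ×10 multiplier
14 × 10 = 140 Ω

140 Ω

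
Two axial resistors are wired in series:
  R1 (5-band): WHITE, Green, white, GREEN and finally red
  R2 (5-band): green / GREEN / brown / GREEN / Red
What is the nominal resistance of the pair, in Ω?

151000000 Ω

R1: white, green, white → 959; green ×10^5 → 95900000 Ω.
R2: green, green, brown → 551; green ×10^5 → 55100000 Ω.
Series: 95900000 + 55100000 = 151000000 Ω.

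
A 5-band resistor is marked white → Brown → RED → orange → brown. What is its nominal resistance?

912000 Ω

White → 9 (first significant figure)
Brown → 1 (second significant figure)
Red → 2 (third significant figure)
Orange → ×10^3 multiplier
912 × 1000 = 912000 Ω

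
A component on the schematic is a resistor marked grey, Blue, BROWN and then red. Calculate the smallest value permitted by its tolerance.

842.8 Ω

Grey → 8 (first significant figure)
Blue → 6 (second significant figure)
Brown → ×10 multiplier
Red → ±2% tolerance
86 × 10 = 860 Ω
Smallest = 860 × (1 − 2/100) = 842.8 Ω.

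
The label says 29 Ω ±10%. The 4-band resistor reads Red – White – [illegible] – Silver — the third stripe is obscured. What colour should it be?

29 Ω = 29 × 10^0.
The third band is the multiplier, 10^0, which is black.

black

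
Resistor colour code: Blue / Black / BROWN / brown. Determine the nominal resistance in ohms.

Blue → 6 (first significant figure)
Black → 0 (second significant figure)
Brown → ×10 multiplier
60 × 10 = 600 Ω

600 Ω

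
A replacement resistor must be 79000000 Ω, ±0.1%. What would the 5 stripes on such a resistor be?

violet, white, black, green, violet

79000000 Ω = 790 × 10^5.
7 → violet
9 → white
0 → black
Multiplier 10^5 → green.
±0.1% tolerance → violet.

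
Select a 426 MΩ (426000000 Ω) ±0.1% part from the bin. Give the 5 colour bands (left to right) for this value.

426000000 Ω = 426 × 10^6.
4 → yellow
2 → red
6 → blue
Multiplier 10^6 → blue.
±0.1% tolerance → violet.

yellow, red, blue, blue, violet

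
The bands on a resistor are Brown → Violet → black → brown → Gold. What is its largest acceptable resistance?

1785 Ω

Brown → 1 (first significant figure)
Violet → 7 (second significant figure)
Black → 0 (third significant figure)
Brown → ×10 multiplier
Gold → ±5% tolerance
170 × 10 = 1700 Ω
Largest = 1700 × (1 + 5/100) = 1785 Ω.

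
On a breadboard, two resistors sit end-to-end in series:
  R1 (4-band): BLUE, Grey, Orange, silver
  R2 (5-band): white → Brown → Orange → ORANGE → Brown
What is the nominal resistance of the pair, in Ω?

981000 Ω

R1: blue, grey → 68; orange ×10^3 → 68000 Ω.
R2: white, brown, orange → 913; orange ×10^3 → 913000 Ω.
Series: 68000 + 913000 = 981000 Ω.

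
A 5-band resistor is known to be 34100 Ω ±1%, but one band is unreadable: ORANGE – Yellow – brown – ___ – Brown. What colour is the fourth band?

red

34100 Ω = 341 × 10^2.
The fourth band is the multiplier, 10^2, which is red.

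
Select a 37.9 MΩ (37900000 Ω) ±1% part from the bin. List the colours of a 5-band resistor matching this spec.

orange, violet, white, green, brown

37900000 Ω = 379 × 10^5.
3 → orange
7 → violet
9 → white
Multiplier 10^5 → green.
±1% tolerance → brown.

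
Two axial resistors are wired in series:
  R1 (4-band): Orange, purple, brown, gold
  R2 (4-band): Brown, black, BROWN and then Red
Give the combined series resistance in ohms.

470 Ω

R1: orange, violet → 37; brown ×10 → 370 Ω.
R2: brown, black → 10; brown ×10 → 100 Ω.
Series: 370 + 100 = 470 Ω.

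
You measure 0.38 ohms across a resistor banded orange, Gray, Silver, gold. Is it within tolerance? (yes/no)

Orange → 3 (first significant figure)
Grey → 8 (second significant figure)
Silver → ×0.01 multiplier
Gold → ±5% tolerance
38 × 0.01 = 0.38 Ω
Allowed range: 0.361 Ω to 0.399 Ω.
0.38 ohms lies inside that range.

yes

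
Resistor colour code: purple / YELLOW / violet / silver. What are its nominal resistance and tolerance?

Violet → 7 (first significant figure)
Yellow → 4 (second significant figure)
Violet → ×10^7 multiplier
Silver → ±10% tolerance
74 × 10000000 = 740000000 Ω

740000000 Ω ±10%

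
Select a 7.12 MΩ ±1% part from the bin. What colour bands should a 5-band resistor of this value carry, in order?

7120000 Ω = 712 × 10^4.
7 → violet
1 → brown
2 → red
Multiplier 10^4 → yellow.
±1% tolerance → brown.

violet, brown, red, yellow, brown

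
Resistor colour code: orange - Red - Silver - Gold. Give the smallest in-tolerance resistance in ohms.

Orange → 3 (first significant figure)
Red → 2 (second significant figure)
Silver → ×0.01 multiplier
Gold → ±5% tolerance
32 × 0.01 = 0.32 Ω
Smallest = 0.32 × (1 − 5/100) = 0.304 Ω.

0.304 Ω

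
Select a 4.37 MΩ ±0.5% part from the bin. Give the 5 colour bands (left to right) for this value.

4370000 Ω = 437 × 10^4.
4 → yellow
3 → orange
7 → violet
Multiplier 10^4 → yellow.
±0.5% tolerance → green.

yellow, orange, violet, yellow, green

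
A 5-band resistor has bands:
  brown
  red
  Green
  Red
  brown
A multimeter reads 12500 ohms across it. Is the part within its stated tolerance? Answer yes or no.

Brown → 1 (first significant figure)
Red → 2 (second significant figure)
Green → 5 (third significant figure)
Red → ×10^2 multiplier
Brown → ±1% tolerance
125 × 100 = 12500 Ω
Allowed range: 12375 Ω to 12625 Ω.
12500 ohms lies inside that range.

yes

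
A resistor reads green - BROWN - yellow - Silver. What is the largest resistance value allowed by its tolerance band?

Green → 5 (first significant figure)
Brown → 1 (second significant figure)
Yellow → ×10^4 multiplier
Silver → ±10% tolerance
51 × 10000 = 510000 Ω
Largest = 510000 × (1 + 10/100) = 561000 Ω.

561000 Ω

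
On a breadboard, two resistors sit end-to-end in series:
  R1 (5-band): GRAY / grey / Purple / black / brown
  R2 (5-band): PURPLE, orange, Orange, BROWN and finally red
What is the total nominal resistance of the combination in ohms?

8217 Ω

R1: grey, grey, violet → 887; black ×1 → 887 Ω.
R2: violet, orange, orange → 733; brown ×10 → 7330 Ω.
Series: 887 + 7330 = 8217 Ω.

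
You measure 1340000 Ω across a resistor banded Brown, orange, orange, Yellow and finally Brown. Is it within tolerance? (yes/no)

yes

Brown → 1 (first significant figure)
Orange → 3 (second significant figure)
Orange → 3 (third significant figure)
Yellow → ×10^4 multiplier
Brown → ±1% tolerance
133 × 10000 = 1330000 Ω
Allowed range: 1316700 Ω to 1343300 Ω.
1340000 Ω lies inside that range.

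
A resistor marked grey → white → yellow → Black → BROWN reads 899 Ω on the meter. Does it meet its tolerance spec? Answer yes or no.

yes

Grey → 8 (first significant figure)
White → 9 (second significant figure)
Yellow → 4 (third significant figure)
Black → ×1 multiplier
Brown → ±1% tolerance
894 × 1 = 894 Ω
Allowed range: 885.06 Ω to 902.94 Ω.
899 Ω lies inside that range.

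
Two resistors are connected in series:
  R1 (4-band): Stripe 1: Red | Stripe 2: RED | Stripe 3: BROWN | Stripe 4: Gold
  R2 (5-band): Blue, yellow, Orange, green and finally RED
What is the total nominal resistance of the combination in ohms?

64300220 Ω

R1: red, red → 22; brown ×10 → 220 Ω.
R2: blue, yellow, orange → 643; green ×10^5 → 64300000 Ω.
Series: 220 + 64300000 = 64300220 Ω.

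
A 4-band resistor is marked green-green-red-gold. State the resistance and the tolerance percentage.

Green → 5 (first significant figure)
Green → 5 (second significant figure)
Red → ×10^2 multiplier
Gold → ±5% tolerance
55 × 100 = 5500 Ω

5500 Ω ±5%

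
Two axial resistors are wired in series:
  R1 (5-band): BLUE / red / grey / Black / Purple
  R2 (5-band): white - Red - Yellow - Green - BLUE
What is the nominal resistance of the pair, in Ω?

92400628 Ω

R1: blue, red, grey → 628; black ×1 → 628 Ω.
R2: white, red, yellow → 924; green ×10^5 → 92400000 Ω.
Series: 628 + 92400000 = 92400628 Ω.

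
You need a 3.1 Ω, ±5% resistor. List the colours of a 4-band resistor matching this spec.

3.1 Ω = 31 × 10^-1.
3 → orange
1 → brown
Multiplier 10^-1 → gold.
±5% tolerance → gold.

orange, brown, gold, gold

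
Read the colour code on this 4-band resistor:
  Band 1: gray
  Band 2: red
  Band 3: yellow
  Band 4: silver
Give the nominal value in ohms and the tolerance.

820000 Ω ±10%

Grey → 8 (first significant figure)
Red → 2 (second significant figure)
Yellow → ×10^4 multiplier
Silver → ±10% tolerance
82 × 10000 = 820000 Ω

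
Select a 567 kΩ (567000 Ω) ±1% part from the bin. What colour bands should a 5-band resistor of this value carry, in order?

green, blue, violet, orange, brown

567000 Ω = 567 × 10^3.
5 → green
6 → blue
7 → violet
Multiplier 10^3 → orange.
±1% tolerance → brown.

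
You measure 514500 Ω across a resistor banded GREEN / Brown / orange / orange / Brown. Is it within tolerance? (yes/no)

Green → 5 (first significant figure)
Brown → 1 (second significant figure)
Orange → 3 (third significant figure)
Orange → ×10^3 multiplier
Brown → ±1% tolerance
513 × 1000 = 513000 Ω
Allowed range: 507870 Ω to 518130 Ω.
514500 Ω lies inside that range.

yes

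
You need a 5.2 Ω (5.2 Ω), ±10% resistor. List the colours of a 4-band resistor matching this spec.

green, red, gold, silver

5.2 Ω = 52 × 10^-1.
5 → green
2 → red
Multiplier 10^-1 → gold.
±10% tolerance → silver.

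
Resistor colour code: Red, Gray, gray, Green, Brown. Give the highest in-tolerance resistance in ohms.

29088000 Ω

Red → 2 (first significant figure)
Grey → 8 (second significant figure)
Grey → 8 (third significant figure)
Green → ×10^5 multiplier
Brown → ±1% tolerance
288 × 100000 = 28800000 Ω
Highest = 28800000 × (1 + 1/100) = 29088000 Ω.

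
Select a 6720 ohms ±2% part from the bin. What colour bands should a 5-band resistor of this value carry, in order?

blue, violet, red, brown, red

6720 Ω = 672 × 10^1.
6 → blue
7 → violet
2 → red
Multiplier 10^1 → brown.
±2% tolerance → red.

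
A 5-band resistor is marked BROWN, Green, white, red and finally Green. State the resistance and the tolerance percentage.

Brown → 1 (first significant figure)
Green → 5 (second significant figure)
White → 9 (third significant figure)
Red → ×10^2 multiplier
Green → ±0.5% tolerance
159 × 100 = 15900 Ω

15900 Ω ±0.5%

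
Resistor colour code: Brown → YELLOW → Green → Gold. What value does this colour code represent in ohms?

Brown → 1 (first significant figure)
Yellow → 4 (second significant figure)
Green → ×10^5 multiplier
14 × 100000 = 1400000 Ω

1400000 Ω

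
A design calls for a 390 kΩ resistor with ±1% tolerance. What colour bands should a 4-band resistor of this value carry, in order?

orange, white, yellow, brown

390000 Ω = 39 × 10^4.
3 → orange
9 → white
Multiplier 10^4 → yellow.
±1% tolerance → brown.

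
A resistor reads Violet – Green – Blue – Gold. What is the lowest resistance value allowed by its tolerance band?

71250000 Ω

Violet → 7 (first significant figure)
Green → 5 (second significant figure)
Blue → ×10^6 multiplier
Gold → ±5% tolerance
75 × 1000000 = 75000000 Ω
Lowest = 75000000 × (1 − 5/100) = 71250000 Ω.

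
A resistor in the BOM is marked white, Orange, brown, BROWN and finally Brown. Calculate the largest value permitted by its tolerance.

White → 9 (first significant figure)
Orange → 3 (second significant figure)
Brown → 1 (third significant figure)
Brown → ×10 multiplier
Brown → ±1% tolerance
931 × 10 = 9310 Ω
Largest = 9310 × (1 + 1/100) = 9403.1 Ω.

9403.1 Ω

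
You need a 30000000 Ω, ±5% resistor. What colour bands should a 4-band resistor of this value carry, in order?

30000000 Ω = 30 × 10^6.
3 → orange
0 → black
Multiplier 10^6 → blue.
±5% tolerance → gold.

orange, black, blue, gold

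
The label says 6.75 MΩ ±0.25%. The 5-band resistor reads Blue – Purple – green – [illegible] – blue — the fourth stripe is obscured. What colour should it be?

6750000 Ω = 675 × 10^4.
The fourth band is the multiplier, 10^4, which is yellow.

yellow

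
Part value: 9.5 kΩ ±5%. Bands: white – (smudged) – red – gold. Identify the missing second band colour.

green

9500 Ω = 95 × 10^2.
The second band gives digit 5 of the significand, and 5 is green.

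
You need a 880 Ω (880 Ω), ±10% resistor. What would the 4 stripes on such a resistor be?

880 Ω = 88 × 10^1.
8 → grey
8 → grey
Multiplier 10^1 → brown.
±10% tolerance → silver.

grey, grey, brown, silver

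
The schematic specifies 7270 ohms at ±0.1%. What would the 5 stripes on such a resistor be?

7270 Ω = 727 × 10^1.
7 → violet
2 → red
7 → violet
Multiplier 10^1 → brown.
±0.1% tolerance → violet.

violet, red, violet, brown, violet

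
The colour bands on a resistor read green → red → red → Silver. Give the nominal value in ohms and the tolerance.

5200 Ω ±10%

Green → 5 (first significant figure)
Red → 2 (second significant figure)
Red → ×10^2 multiplier
Silver → ±10% tolerance
52 × 100 = 5200 Ω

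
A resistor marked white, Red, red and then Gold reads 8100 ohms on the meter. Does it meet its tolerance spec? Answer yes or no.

no

White → 9 (first significant figure)
Red → 2 (second significant figure)
Red → ×10^2 multiplier
Gold → ±5% tolerance
92 × 100 = 9200 Ω
Allowed range: 8740 Ω to 9660 Ω.
8100 ohms lies outside that range.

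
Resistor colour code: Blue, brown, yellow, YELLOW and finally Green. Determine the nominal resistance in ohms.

Blue → 6 (first significant figure)
Brown → 1 (second significant figure)
Yellow → 4 (third significant figure)
Yellow → ×10^4 multiplier
614 × 10000 = 6140000 Ω

6140000 Ω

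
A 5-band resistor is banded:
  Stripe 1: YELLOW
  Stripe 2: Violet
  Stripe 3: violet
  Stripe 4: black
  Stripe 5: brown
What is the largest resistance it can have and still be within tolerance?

Yellow → 4 (first significant figure)
Violet → 7 (second significant figure)
Violet → 7 (third significant figure)
Black → ×1 multiplier
Brown → ±1% tolerance
477 × 1 = 477 Ω
Largest = 477 × (1 + 1/100) = 481.77 Ω.

481.77 Ω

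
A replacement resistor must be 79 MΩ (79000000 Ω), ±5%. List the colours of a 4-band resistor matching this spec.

79000000 Ω = 79 × 10^6.
7 → violet
9 → white
Multiplier 10^6 → blue.
±5% tolerance → gold.

violet, white, blue, gold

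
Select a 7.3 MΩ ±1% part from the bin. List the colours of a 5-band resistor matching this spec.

violet, orange, black, yellow, brown

7300000 Ω = 730 × 10^4.
7 → violet
3 → orange
0 → black
Multiplier 10^4 → yellow.
±1% tolerance → brown.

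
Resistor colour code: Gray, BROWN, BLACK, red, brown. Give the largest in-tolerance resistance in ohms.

Grey → 8 (first significant figure)
Brown → 1 (second significant figure)
Black → 0 (third significant figure)
Red → ×10^2 multiplier
Brown → ±1% tolerance
810 × 100 = 81000 Ω
Largest = 81000 × (1 + 1/100) = 81810 Ω.

81810 Ω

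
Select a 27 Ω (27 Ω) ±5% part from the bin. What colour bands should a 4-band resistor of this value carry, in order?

red, violet, black, gold

27 Ω = 27 × 10^0.
2 → red
7 → violet
Multiplier 10^0 → black.
±5% tolerance → gold.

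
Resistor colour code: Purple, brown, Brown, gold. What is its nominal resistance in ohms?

Violet → 7 (first significant figure)
Brown → 1 (second significant figure)
Brown → ×10 multiplier
71 × 10 = 710 Ω

710 Ω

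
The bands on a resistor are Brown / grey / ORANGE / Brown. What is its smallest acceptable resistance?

Brown → 1 (first significant figure)
Grey → 8 (second significant figure)
Orange → ×10^3 multiplier
Brown → ±1% tolerance
18 × 1000 = 18000 Ω
Smallest = 18000 × (1 − 1/100) = 17820 Ω.

17820 Ω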